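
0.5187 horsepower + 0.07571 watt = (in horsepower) 0.5188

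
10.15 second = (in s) 10.15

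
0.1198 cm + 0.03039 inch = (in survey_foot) 0.006463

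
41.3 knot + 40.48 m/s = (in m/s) 61.73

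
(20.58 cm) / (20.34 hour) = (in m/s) 2.811e-06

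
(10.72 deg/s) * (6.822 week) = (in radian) 7.72e+05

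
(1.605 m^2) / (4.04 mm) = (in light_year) 4.199e-14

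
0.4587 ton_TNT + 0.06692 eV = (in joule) 1.919e+09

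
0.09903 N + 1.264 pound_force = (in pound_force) 1.286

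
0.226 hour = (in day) 0.009417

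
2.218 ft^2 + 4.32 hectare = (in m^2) 4.32e+04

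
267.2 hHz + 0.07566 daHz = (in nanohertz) 2.672e+13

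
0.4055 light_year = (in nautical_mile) 2.071e+12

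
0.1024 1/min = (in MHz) 1.707e-09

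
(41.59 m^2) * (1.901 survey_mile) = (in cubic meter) 1.272e+05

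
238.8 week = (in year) 4.58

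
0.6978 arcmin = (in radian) 0.000203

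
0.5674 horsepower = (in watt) 423.1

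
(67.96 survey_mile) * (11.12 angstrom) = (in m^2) 0.0001216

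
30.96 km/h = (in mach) 0.02526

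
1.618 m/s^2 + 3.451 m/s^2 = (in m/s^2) 5.069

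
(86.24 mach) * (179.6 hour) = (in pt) 5.382e+13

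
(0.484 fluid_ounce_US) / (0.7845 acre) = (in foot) 1.479e-08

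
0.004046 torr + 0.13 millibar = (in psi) 0.001964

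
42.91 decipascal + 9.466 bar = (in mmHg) 7100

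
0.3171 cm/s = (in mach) 9.313e-06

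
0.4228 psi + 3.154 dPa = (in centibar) 2.915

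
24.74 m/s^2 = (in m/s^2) 24.74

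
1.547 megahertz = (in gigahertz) 0.001547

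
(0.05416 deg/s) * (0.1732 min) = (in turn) 0.001563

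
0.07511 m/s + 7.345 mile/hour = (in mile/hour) 7.513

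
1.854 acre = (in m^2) 7503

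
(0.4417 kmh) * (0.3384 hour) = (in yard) 163.5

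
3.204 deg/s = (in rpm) 0.534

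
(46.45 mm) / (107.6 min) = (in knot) 1.399e-05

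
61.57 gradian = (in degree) 55.41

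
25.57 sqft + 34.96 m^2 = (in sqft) 401.9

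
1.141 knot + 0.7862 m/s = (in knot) 2.669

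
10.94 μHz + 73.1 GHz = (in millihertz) 7.31e+13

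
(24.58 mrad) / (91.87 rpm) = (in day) 2.957e-08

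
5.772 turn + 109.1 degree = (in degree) 2187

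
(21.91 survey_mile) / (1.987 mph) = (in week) 0.06564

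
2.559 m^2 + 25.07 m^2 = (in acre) 0.006827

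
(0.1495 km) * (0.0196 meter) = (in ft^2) 31.54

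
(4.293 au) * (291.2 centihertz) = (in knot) 3.635e+12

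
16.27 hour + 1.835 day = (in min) 3619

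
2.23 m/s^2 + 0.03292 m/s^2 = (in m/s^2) 2.263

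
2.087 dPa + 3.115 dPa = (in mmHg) 0.003902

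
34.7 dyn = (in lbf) 7.801e-05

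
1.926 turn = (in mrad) 1.21e+04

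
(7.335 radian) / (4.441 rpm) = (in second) 15.77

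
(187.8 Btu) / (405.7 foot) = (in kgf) 163.4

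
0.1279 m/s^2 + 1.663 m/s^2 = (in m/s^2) 1.791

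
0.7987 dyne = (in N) 7.987e-06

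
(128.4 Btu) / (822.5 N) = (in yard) 180.1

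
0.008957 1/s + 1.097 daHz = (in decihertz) 109.8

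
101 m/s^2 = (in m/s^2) 101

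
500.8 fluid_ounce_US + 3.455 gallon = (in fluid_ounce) 943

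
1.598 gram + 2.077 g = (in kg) 0.003675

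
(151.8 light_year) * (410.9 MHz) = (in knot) 1.147e+27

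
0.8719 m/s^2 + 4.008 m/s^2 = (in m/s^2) 4.88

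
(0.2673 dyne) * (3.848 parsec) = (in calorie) 7.586e+10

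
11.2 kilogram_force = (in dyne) 1.098e+07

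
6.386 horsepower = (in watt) 4762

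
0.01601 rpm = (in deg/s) 0.09606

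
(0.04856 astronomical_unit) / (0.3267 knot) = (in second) 4.322e+10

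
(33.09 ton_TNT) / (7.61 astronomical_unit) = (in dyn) 1.216e+04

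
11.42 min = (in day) 0.007931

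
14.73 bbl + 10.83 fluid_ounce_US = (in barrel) 14.73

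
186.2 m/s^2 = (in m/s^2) 186.2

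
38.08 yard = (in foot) 114.2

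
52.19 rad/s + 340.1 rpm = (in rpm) 838.5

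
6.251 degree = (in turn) 0.01736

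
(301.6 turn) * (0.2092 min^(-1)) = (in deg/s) 378.6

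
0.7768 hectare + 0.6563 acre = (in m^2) 1.042e+04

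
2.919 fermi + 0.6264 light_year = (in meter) 5.926e+15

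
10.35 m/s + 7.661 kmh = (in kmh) 44.92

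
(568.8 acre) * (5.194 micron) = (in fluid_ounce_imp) 4.208e+05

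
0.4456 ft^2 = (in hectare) 4.14e-06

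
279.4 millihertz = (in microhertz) 2.794e+05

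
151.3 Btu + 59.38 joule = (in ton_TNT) 3.817e-05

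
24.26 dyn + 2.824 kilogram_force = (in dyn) 2.769e+06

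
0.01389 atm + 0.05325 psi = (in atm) 0.01751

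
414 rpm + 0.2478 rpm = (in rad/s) 43.38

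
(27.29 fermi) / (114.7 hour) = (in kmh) 2.379e-19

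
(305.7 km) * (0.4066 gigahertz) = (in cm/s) 1.243e+16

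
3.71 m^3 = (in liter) 3710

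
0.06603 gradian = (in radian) 0.001037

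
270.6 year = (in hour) 2.37e+06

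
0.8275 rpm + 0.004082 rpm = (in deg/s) 4.989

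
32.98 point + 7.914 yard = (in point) 2.055e+04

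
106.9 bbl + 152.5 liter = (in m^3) 17.15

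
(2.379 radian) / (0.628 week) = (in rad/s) 6.264e-06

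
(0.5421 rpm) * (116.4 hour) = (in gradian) 1.514e+06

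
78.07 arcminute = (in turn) 0.003614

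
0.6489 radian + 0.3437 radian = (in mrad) 992.6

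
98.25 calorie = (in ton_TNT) 9.825e-08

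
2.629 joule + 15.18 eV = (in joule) 2.629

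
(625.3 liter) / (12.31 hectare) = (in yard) 5.555e-06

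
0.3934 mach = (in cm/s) 1.34e+04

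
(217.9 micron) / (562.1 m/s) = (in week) 6.41e-13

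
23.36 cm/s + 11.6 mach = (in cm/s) 3.95e+05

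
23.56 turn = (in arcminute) 5.089e+05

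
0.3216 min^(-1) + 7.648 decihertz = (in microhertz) 7.702e+05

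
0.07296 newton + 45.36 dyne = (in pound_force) 0.0165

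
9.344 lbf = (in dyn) 4.156e+06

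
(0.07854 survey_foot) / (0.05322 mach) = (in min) 2.202e-05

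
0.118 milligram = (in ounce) 4.162e-06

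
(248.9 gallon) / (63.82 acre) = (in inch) 0.0001436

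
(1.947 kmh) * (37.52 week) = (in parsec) 3.977e-10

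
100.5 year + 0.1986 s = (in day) 3.668e+04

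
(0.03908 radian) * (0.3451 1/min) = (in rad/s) 0.0002248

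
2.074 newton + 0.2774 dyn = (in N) 2.074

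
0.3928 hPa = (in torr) 0.2946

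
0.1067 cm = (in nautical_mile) 5.761e-07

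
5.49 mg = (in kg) 5.49e-06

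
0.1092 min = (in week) 1.083e-05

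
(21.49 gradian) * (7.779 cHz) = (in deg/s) 1.505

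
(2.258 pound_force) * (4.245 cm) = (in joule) 0.4264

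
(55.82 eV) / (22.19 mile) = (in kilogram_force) 2.554e-23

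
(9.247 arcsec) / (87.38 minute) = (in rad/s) 8.551e-09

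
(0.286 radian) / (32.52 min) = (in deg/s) 0.008398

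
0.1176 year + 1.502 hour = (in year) 0.1178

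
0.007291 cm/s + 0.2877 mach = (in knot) 190.4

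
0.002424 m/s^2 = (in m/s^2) 0.002424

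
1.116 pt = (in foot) 0.001292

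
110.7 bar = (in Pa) 1.107e+07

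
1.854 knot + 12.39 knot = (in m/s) 7.328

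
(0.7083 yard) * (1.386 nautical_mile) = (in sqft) 1.789e+04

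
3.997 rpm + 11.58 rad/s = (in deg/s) 687.5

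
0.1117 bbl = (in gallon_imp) 3.906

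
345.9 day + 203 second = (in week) 49.41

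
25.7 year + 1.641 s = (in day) 9381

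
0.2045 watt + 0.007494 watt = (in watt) 0.212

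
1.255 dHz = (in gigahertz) 1.255e-10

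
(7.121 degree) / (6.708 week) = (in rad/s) 3.063e-08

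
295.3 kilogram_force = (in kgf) 295.3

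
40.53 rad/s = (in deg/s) 2322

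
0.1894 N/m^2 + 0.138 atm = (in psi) 2.028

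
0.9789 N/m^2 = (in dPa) 9.789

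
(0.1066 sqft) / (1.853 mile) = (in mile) 2.064e-09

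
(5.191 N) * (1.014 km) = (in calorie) 1258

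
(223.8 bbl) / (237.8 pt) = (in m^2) 424.1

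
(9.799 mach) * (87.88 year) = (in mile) 5.746e+09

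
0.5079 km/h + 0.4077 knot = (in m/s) 0.3508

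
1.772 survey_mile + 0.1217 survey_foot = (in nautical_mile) 1.54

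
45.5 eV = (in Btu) 6.909e-21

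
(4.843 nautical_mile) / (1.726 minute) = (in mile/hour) 193.7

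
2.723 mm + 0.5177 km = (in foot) 1698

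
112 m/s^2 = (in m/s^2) 112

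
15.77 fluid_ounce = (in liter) 0.4664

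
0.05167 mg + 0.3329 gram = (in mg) 333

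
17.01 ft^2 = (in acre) 0.0003905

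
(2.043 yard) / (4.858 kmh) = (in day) 1.602e-05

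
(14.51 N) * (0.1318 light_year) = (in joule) 1.809e+16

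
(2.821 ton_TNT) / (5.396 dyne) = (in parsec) 0.007089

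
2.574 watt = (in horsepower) 0.003452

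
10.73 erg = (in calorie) 2.565e-07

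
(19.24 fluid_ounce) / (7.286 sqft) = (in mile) 5.223e-07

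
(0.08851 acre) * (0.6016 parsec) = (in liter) 6.649e+21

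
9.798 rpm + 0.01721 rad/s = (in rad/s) 1.043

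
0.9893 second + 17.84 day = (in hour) 428.2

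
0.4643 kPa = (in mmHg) 3.483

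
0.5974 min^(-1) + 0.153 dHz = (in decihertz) 0.2526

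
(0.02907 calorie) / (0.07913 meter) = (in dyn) 1.537e+05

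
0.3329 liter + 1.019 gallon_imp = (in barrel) 0.03123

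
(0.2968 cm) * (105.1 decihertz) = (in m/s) 0.03119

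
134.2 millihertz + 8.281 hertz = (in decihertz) 84.15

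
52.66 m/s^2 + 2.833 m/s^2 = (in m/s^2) 55.49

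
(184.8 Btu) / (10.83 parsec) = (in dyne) 5.834e-08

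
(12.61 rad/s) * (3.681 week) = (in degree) 1.608e+09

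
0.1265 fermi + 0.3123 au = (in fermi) 4.672e+25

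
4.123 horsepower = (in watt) 3075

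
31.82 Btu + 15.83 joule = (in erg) 3.359e+11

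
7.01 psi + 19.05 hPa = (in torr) 376.8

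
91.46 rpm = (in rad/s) 9.578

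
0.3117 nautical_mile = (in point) 1.636e+06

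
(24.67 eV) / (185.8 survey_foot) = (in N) 6.979e-20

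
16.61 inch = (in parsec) 1.367e-17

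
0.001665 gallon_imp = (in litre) 0.007569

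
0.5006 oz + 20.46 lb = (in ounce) 327.9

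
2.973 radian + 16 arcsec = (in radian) 2.973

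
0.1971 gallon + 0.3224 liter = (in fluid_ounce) 36.13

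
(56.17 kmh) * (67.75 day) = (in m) 9.133e+07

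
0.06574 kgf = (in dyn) 6.447e+04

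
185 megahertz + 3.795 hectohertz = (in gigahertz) 0.185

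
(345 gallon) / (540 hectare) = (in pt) 0.0006855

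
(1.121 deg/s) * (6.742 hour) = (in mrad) 4.749e+05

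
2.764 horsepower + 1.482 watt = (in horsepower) 2.766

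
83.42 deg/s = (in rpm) 13.9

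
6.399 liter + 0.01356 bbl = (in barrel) 0.05381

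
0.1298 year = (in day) 47.38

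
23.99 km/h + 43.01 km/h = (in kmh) 67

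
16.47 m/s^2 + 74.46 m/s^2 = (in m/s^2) 90.93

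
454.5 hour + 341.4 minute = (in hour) 460.2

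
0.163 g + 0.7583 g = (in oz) 0.0325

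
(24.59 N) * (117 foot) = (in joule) 876.9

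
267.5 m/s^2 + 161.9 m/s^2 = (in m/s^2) 429.4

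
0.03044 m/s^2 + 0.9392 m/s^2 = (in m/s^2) 0.9696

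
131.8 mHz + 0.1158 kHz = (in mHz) 1.159e+05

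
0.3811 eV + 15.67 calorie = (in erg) 6.556e+08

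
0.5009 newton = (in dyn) 5.009e+04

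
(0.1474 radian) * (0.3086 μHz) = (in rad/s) 4.549e-08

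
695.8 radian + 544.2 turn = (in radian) 4115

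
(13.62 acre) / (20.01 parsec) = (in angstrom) 0.0008927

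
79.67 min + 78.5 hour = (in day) 3.326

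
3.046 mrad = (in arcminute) 10.47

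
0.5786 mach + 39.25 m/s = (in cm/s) 2.363e+04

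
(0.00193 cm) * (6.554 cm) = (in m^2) 1.265e-06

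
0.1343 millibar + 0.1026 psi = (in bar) 0.007208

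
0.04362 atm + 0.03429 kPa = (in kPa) 4.454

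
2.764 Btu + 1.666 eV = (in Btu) 2.764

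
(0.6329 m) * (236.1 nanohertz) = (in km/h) 5.379e-07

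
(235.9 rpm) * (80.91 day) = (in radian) 1.727e+08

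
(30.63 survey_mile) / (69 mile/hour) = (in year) 5.068e-05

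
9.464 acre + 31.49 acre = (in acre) 40.95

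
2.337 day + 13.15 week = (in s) 8.155e+06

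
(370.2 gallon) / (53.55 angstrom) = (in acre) 6.467e+04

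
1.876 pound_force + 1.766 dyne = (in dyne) 8.345e+05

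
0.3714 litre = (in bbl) 0.002336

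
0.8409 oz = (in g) 23.84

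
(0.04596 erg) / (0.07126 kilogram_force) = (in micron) 0.006577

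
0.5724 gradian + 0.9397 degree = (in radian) 0.02539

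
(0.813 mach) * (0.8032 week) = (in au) 0.0008989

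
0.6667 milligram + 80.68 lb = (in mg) 3.66e+07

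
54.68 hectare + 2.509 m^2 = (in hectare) 54.68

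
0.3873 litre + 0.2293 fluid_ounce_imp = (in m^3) 0.0003938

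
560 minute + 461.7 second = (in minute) 567.7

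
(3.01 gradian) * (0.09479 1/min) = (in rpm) 0.0007133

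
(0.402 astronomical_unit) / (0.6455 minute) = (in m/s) 1.553e+09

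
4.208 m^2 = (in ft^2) 45.29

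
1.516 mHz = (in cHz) 0.1516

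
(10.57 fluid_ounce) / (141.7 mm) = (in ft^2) 0.02375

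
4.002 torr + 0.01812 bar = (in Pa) 2346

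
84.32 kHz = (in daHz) 8432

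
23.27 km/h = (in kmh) 23.27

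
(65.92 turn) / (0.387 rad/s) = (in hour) 0.2973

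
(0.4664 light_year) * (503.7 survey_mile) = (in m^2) 3.577e+21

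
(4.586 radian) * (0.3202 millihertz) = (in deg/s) 0.08414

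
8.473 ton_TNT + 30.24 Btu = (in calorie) 8.473e+09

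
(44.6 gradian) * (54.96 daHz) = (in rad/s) 385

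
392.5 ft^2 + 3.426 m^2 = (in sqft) 429.4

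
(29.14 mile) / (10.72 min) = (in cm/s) 7291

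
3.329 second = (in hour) 0.0009247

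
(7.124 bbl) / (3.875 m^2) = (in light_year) 3.09e-17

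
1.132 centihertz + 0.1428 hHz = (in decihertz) 142.9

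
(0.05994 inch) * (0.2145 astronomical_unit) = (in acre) 1.207e+04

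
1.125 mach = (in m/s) 383.1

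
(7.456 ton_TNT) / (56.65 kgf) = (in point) 1.592e+11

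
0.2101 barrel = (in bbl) 0.2101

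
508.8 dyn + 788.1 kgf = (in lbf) 1737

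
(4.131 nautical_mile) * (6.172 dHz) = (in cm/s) 4.722e+05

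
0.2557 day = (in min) 368.2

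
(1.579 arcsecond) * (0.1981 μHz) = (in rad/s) 1.516e-12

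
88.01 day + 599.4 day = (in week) 98.2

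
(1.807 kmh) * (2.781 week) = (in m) 8.442e+05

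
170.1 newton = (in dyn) 1.701e+07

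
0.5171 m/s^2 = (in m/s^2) 0.5171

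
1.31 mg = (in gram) 0.00131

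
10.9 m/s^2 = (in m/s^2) 10.9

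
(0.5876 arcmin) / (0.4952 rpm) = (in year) 1.045e-10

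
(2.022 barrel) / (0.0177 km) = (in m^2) 0.01816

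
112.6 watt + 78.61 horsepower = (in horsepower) 78.76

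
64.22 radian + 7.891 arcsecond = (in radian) 64.22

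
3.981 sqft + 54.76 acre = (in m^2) 2.216e+05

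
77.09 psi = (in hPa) 5315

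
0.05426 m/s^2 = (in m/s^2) 0.05426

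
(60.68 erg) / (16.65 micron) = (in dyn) 3.644e+04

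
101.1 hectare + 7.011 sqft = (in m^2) 1.011e+06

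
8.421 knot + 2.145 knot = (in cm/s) 543.6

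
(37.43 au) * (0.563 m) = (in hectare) 3.152e+08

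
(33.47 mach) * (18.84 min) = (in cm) 1.288e+09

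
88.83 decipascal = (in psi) 0.001288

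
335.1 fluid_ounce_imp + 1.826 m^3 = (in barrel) 11.55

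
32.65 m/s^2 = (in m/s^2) 32.65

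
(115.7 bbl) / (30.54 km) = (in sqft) 0.006483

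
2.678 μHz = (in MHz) 2.678e-12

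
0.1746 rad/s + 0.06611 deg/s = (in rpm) 1.678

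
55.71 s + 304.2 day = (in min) 4.38e+05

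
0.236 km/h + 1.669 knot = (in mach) 0.002714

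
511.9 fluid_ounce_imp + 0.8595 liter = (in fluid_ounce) 520.9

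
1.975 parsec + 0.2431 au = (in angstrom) 6.094e+26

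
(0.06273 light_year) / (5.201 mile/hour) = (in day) 2.954e+09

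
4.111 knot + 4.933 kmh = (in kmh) 12.55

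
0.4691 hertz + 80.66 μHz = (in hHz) 0.004692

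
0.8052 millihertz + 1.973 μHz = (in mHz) 0.8072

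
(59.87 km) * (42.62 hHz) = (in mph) 5.708e+08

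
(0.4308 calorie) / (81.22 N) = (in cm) 2.219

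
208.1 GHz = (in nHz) 2.081e+20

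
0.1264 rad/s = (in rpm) 1.207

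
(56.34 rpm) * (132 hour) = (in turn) 4.462e+05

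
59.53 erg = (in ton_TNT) 1.423e-15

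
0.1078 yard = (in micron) 9.857e+04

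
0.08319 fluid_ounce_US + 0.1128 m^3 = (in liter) 112.8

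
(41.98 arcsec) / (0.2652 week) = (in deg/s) 7.27e-08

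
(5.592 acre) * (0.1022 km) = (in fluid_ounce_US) 7.82e+10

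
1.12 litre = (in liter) 1.12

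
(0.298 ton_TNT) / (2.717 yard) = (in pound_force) 1.128e+08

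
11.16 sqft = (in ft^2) 11.16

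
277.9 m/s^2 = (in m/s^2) 277.9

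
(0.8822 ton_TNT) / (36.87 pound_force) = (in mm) 2.251e+10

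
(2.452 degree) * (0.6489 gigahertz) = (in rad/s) 2.777e+07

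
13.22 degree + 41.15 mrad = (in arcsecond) 5.608e+04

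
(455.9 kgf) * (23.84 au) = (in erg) 1.594e+23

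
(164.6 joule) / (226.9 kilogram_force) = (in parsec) 2.397e-18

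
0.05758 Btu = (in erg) 6.075e+08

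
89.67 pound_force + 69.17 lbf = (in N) 706.6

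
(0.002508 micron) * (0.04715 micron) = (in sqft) 1.273e-15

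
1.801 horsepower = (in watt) 1343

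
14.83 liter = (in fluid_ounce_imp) 521.9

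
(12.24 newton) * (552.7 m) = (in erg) 6.765e+10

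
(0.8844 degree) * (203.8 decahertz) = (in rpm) 300.4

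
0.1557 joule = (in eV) 9.718e+17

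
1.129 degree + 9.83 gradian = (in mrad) 174.1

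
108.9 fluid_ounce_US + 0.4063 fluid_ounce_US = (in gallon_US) 0.854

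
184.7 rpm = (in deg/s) 1108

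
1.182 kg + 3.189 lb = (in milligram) 2.629e+06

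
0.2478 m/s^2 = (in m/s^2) 0.2478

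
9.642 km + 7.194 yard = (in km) 9.649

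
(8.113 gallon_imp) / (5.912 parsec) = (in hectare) 2.022e-23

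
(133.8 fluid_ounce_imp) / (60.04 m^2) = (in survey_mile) 3.934e-08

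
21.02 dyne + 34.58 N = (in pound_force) 7.774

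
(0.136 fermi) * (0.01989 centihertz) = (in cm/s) 2.705e-18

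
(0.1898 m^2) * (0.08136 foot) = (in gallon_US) 1.243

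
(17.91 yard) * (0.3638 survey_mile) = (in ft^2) 1.032e+05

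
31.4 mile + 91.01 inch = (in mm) 5.054e+07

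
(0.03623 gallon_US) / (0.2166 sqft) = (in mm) 6.815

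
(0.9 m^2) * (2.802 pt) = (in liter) 0.8896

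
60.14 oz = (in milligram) 1.705e+06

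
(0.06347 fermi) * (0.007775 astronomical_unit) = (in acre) 1.824e-11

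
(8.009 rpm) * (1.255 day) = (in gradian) 5.79e+06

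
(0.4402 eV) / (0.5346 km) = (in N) 1.319e-22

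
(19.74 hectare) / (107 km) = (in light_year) 1.95e-16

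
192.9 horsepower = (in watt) 1.438e+05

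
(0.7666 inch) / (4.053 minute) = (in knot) 0.0001556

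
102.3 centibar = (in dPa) 1.023e+06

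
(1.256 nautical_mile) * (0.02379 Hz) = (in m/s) 55.34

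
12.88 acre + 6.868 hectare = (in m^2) 1.208e+05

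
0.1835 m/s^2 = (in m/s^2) 0.1835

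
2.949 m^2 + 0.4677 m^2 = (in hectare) 0.0003417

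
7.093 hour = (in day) 0.2955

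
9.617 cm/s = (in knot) 0.1869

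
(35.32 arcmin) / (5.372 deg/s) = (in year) 3.475e-09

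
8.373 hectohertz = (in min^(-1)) 5.024e+04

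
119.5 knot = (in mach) 0.1805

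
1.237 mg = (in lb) 2.727e-06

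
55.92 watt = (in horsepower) 0.07499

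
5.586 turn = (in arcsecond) 7.239e+06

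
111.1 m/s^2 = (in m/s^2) 111.1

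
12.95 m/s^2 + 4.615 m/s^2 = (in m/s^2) 17.56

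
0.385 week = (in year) 0.007384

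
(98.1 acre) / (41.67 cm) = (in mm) 9.527e+08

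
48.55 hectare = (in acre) 120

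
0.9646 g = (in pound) 0.002127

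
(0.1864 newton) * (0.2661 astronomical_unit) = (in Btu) 7.033e+06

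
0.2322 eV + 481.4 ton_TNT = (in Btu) 1.909e+09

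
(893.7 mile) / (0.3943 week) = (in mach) 0.01771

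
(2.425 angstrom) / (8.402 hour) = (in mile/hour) 1.793e-14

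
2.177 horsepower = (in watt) 1623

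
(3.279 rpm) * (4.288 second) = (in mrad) 1472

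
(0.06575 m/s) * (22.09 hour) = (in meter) 5229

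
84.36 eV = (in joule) 1.352e-17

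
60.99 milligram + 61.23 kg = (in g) 6.123e+04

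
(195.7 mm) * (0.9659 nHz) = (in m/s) 1.89e-10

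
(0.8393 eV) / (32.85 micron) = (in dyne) 4.093e-10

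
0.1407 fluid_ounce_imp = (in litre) 0.003998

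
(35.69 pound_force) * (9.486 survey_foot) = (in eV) 2.865e+21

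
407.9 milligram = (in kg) 0.0004079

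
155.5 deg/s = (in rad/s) 2.714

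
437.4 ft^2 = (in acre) 0.01004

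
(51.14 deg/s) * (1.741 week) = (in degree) 5.385e+07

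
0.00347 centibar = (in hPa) 0.0347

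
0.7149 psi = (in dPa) 4.929e+04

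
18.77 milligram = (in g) 0.01877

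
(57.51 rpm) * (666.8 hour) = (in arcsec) 2.982e+12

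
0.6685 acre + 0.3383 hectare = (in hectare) 0.6088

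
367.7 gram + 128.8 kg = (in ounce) 4556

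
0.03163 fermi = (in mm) 3.163e-14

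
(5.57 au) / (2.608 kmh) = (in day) 1.331e+07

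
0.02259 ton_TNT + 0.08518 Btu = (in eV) 5.899e+26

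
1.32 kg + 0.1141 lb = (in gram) 1372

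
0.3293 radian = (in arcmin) 1132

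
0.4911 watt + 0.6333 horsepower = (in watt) 472.7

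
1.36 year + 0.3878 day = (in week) 70.97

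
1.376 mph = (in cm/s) 61.51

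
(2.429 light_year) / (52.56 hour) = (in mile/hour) 2.717e+11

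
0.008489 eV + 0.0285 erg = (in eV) 1.779e+10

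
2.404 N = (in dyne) 2.404e+05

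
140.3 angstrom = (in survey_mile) 8.718e-12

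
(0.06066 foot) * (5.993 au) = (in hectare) 1.658e+06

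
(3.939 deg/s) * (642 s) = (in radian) 44.14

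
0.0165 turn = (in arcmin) 356.4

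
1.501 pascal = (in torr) 0.01126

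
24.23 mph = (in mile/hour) 24.23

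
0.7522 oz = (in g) 21.32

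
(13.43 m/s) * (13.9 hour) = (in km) 672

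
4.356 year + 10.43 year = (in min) 7.772e+06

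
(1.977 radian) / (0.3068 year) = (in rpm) 1.951e-06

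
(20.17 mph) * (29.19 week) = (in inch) 6.267e+09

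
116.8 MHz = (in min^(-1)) 7.008e+09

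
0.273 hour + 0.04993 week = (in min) 519.7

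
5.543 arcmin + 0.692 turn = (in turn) 0.6923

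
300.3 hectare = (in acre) 742.1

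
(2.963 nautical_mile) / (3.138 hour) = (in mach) 0.001427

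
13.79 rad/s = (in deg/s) 790.1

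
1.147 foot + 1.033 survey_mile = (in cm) 1.663e+05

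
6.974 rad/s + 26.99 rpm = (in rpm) 93.59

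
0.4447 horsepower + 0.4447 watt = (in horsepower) 0.4453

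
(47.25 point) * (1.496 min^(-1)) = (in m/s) 0.0004156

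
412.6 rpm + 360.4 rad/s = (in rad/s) 403.6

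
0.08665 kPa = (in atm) 0.0008552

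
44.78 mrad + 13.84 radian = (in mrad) 1.388e+04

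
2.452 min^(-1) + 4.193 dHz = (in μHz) 4.602e+05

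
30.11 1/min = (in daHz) 0.05018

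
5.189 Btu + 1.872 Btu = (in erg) 7.45e+10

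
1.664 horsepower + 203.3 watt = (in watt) 1444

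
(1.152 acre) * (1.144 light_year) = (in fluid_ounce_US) 1.706e+24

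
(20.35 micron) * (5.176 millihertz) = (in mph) 2.356e-07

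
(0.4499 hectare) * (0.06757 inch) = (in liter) 7722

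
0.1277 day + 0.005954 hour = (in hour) 3.071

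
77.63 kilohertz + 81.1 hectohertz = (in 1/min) 5.144e+06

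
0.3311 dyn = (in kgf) 3.376e-07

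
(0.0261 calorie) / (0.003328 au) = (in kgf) 2.237e-11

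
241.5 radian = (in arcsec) 4.981e+07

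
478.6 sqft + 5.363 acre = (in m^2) 2.175e+04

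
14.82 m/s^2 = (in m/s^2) 14.82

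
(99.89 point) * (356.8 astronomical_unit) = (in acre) 4.648e+08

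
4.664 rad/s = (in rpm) 44.54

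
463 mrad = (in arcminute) 1592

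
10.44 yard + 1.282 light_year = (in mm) 1.213e+19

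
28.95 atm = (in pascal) 2.933e+06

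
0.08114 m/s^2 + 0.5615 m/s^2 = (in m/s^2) 0.6426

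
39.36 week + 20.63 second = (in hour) 6612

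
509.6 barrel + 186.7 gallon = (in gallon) 2.159e+04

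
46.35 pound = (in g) 2.102e+04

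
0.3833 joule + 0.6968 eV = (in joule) 0.3833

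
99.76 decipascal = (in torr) 0.07483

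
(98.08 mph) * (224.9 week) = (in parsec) 1.933e-07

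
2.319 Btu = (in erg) 2.447e+10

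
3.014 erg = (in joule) 3.014e-07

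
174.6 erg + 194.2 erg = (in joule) 3.688e-05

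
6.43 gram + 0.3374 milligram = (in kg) 0.00643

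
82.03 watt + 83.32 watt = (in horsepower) 0.2217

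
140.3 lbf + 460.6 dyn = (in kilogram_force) 63.64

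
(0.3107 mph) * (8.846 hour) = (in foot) 1.451e+04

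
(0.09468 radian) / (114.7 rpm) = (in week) 1.303e-08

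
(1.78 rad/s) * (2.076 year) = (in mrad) 1.165e+11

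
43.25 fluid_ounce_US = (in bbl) 0.008045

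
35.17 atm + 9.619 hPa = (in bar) 35.65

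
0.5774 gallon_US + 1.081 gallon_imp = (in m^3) 0.0071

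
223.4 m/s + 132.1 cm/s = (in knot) 436.8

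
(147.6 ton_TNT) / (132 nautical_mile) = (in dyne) 2.526e+11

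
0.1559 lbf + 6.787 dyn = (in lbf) 0.1559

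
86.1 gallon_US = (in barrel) 2.05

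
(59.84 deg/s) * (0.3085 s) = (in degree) 18.46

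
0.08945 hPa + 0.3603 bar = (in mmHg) 270.3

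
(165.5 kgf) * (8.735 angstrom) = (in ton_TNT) 3.388e-16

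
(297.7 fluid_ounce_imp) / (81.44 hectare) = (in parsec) 3.366e-25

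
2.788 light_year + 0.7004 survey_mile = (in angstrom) 2.638e+26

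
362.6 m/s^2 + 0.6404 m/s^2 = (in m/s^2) 363.2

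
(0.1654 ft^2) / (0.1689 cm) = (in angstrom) 9.098e+10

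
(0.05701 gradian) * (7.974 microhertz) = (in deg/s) 4.091e-07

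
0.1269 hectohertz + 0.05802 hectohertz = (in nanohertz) 1.849e+10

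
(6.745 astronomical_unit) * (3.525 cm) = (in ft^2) 3.829e+11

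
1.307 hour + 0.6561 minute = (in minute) 79.08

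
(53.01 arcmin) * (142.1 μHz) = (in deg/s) 0.0001255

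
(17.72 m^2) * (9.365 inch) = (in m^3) 4.215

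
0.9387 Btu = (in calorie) 236.7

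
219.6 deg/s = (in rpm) 36.6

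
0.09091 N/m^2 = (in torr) 0.0006819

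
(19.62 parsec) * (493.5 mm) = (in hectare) 2.988e+13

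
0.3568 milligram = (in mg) 0.3568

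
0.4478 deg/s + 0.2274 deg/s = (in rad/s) 0.01178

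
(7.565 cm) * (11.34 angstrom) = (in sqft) 9.234e-10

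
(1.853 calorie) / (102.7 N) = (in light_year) 7.979e-18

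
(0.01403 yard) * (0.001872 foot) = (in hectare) 7.32e-10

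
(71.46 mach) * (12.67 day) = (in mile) 1.655e+07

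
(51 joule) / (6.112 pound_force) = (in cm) 187.6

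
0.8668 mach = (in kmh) 1063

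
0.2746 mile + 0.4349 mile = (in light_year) 1.207e-13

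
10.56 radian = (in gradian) 672.3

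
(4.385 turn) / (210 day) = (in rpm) 1.45e-05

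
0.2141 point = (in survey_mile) 4.693e-08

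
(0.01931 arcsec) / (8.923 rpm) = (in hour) 2.783e-11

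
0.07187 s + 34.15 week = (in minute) 3.442e+05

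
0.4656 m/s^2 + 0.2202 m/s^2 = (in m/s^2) 0.6858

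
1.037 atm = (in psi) 15.24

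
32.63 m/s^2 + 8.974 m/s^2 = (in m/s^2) 41.6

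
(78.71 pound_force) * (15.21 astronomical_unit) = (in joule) 7.967e+14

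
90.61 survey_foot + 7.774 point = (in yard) 30.21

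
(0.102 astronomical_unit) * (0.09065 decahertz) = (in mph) 3.094e+10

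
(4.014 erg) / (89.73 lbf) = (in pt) 2.851e-06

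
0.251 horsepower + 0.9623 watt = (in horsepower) 0.2523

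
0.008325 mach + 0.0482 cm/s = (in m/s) 2.835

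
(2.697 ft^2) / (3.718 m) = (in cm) 6.739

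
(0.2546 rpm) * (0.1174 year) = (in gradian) 6.284e+06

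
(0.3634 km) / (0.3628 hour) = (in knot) 0.5408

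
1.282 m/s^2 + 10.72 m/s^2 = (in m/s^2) 12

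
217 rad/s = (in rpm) 2072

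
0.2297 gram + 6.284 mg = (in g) 0.236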